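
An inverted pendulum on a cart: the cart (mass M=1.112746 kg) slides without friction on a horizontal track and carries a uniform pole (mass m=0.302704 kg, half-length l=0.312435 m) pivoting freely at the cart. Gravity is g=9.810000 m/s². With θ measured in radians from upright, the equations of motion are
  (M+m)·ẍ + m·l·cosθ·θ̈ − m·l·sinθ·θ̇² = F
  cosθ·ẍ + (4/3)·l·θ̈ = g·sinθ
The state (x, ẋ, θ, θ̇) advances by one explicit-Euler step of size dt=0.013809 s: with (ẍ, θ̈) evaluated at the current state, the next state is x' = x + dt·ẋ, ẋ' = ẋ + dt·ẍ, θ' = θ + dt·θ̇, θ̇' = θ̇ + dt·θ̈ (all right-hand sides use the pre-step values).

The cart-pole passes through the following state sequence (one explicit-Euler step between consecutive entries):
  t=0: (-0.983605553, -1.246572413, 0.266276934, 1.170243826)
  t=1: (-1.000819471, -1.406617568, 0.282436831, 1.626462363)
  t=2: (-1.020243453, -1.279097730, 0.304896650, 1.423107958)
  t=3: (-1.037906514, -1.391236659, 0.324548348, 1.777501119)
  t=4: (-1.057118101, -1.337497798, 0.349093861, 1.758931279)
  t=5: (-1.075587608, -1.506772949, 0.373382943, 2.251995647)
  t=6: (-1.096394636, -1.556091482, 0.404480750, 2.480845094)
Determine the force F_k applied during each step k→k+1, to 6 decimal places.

F_0 = -13.424589 N
F_1 = 11.663755 N
F_2 = -9.236734 N
F_3 = 5.292513 N
F_4 = -14.277900 N
F_5 = -3.770848 N

step 0→1:
  ẍ = (ẋ'−ẋ)/dt = (-1.406617568−-1.246572413)/0.013809 = -11.589916
  θ̈ = (θ̇'−θ̇)/dt = (1.626462363−1.170243826)/0.013809 = 33.037768
  sinθ=0.263141, cosθ=0.964757
  F = (M+m)·ẍ + m·l·cosθ·θ̈ − m·l·sinθ·θ̇² = -16.404947 + 3.014440 − 0.034082 = -13.424589
step 1→2:
  ẍ = (ẋ'−ẋ)/dt = (-1.279097730−-1.406617568)/0.013809 = 9.234545
  θ̈ = (θ̇'−θ̇)/dt = (1.423107958−1.626462363)/0.013809 = -14.726222
  sinθ=0.278697, cosθ=0.960379
  F = (M+m)·ẍ + m·l·cosθ·θ̈ − m·l·sinθ·θ̇² = 13.071037 + -1.337556 − 0.069726 = 11.663755
step 2→3:
  ẍ = (ẋ'−ẋ)/dt = (-1.391236659−-1.279097730)/0.013809 = -8.120713
  θ̈ = (θ̇'−θ̇)/dt = (1.777501119−1.423107958)/0.013809 = 25.663926
  sinθ=0.300195, cosθ=0.953878
  F = (M+m)·ẍ + m·l·cosθ·θ̈ − m·l·sinθ·θ̇² = -11.494464 + 2.315228 − 0.057498 = -9.236734
step 3→4:
  ẍ = (ẋ'−ẋ)/dt = (-1.337497798−-1.391236659)/0.013809 = 3.891582
  θ̈ = (θ̇'−θ̇)/dt = (1.758931279−1.777501119)/0.013809 = -1.344763
  sinθ=0.318881, cosθ=0.947795
  F = (M+m)·ẍ + m·l·cosθ·θ̈ − m·l·sinθ·θ̇² = 5.508340 + -0.120542 − 0.095285 = 5.292513
step 4→5:
  ẍ = (ẋ'−ẋ)/dt = (-1.506772949−-1.337497798)/0.013809 = -12.258321
  θ̈ = (θ̇'−θ̇)/dt = (2.251995647−1.758931279)/0.013809 = 35.706015
  sinθ=0.342046, cosθ=0.939683
  F = (M+m)·ẍ + m·l·cosθ·θ̈ − m·l·sinθ·θ̇² = -17.351040 + 3.173223 − 0.100083 = -14.277900
step 5→6:
  ẍ = (ẋ'−ẋ)/dt = (-1.556091482−-1.506772949)/0.013809 = -3.571477
  θ̈ = (θ̇'−θ̇)/dt = (2.480845094−2.251995647)/0.013809 = 16.572485
  sinθ=0.364767, cosθ=0.931099
  F = (M+m)·ẍ + m·l·cosθ·θ̈ − m·l·sinθ·θ̇² = -5.055248 + 1.459356 − 0.174956 = -3.770848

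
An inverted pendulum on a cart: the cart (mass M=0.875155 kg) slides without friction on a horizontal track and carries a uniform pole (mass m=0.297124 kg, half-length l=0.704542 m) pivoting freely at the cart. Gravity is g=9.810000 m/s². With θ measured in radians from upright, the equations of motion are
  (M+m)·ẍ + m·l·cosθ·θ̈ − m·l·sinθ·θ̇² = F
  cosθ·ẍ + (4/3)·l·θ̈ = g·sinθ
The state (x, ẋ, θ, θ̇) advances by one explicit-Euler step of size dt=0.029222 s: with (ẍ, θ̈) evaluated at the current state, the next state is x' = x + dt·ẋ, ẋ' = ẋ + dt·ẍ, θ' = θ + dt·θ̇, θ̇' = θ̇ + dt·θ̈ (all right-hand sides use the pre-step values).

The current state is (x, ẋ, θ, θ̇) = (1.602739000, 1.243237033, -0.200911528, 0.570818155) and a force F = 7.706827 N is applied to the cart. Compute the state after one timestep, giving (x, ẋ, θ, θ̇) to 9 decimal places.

(1.639068873, 1.490863529, -0.184231080, 0.251617505)

sinθ=-0.199562606, cosθ=0.979885078
temp = (F + m·l·θ̇²·sinθ)/(M+m) = (7.706827 + -0.013611919)/1.172279 = 6.562614430
θ̈ = (g·sinθ − cosθ·temp)/(l·(4/3 − m·cos²θ/(M+m))) = -10.923299216
ẍ = temp − m·l·θ̈·cosθ/(M+m) = 8.473974945
Euler: x'=1.602739000+0.029222·1.243237033=1.639068873, ẋ'=1.243237033+0.029222·8.473974945=1.490863529
       θ'=-0.200911528+0.029222·0.570818155=-0.184231080, θ̇'=0.570818155+0.029222·-10.923299216=0.251617505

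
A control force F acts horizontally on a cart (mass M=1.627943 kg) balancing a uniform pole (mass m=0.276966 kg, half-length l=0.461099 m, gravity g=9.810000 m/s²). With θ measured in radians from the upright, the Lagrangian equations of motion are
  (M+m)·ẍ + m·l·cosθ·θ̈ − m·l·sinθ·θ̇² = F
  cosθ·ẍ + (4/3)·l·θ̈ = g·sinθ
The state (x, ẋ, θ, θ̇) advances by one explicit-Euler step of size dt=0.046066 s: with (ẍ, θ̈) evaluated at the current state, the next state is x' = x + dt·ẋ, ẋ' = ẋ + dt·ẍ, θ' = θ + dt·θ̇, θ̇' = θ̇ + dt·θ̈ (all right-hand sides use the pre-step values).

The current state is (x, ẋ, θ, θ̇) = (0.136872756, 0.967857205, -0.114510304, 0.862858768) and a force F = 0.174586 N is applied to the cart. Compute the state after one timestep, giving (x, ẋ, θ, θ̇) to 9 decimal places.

sinθ=-0.114260213, cosθ=0.993450856
temp = (F + m·l·θ̇²·sinθ)/(M+m) = (0.174586 + -0.010864134)/1.904909 = 0.085947343
θ̈ = (g·sinθ − cosθ·temp)/(l·(4/3 − m·cos²θ/(M+m))) = -2.198699908
ẍ = temp − m·l·θ̈·cosθ/(M+m) = 0.232387016
Euler: x'=0.136872756+0.046066·0.967857205=0.181458066, ẋ'=0.967857205+0.046066·0.232387016=0.978562345
       θ'=-0.114510304+0.046066·0.862858768=-0.074761852, θ̇'=0.862858768+0.046066·-2.198699908=0.761573458

(0.181458066, 0.978562345, -0.074761852, 0.761573458)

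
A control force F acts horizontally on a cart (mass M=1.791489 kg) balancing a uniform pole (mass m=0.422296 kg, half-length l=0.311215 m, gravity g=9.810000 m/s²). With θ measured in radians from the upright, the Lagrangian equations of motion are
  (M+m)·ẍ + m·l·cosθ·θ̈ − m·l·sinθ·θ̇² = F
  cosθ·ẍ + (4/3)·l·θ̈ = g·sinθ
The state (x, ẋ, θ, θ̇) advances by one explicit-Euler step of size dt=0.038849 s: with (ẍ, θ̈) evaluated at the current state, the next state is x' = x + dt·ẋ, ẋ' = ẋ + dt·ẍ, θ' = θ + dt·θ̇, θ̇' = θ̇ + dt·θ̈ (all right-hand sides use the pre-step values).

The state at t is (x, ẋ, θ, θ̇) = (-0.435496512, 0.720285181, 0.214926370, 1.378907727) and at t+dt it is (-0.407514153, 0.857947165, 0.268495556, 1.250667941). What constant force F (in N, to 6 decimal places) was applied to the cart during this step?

F = 7.367434 N

ẍ = (ẋ'−ẋ)/dt = (0.857947165−0.720285181)/0.038849 = 3.543514
θ̈ = (θ̇'−θ̇)/dt = (1.250667941−1.378907727)/0.038849 = -3.300980
sinθ=0.213275, cosθ=0.976992
F = (M+m)·ẍ + m·l·cosθ·θ̈ − m·l·sinθ·θ̇² = 7.844579 + -0.423849 − 0.053295 = 7.367434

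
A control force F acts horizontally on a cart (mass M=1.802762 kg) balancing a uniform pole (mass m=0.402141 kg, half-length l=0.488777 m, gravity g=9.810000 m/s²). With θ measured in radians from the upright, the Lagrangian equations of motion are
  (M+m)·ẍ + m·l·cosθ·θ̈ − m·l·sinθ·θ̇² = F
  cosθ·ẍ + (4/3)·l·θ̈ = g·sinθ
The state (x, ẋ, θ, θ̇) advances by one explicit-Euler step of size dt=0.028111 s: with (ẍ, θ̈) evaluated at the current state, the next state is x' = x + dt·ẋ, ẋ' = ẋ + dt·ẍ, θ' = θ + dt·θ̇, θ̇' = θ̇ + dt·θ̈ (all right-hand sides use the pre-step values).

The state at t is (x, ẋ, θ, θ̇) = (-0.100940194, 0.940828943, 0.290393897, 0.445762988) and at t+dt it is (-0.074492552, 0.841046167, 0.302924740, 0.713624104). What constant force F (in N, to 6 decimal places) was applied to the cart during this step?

F = -6.043188 N

ẍ = (ẋ'−ẋ)/dt = (0.841046167−0.940828943)/0.028111 = -3.549599
θ̈ = (θ̇'−θ̇)/dt = (0.713624104−0.445762988)/0.028111 = 9.528694
sinθ=0.286330, cosθ=0.958131
F = (M+m)·ẍ + m·l·cosθ·θ̈ − m·l·sinθ·θ̇² = -7.826521 + 1.794517 − 0.011183 = -6.043188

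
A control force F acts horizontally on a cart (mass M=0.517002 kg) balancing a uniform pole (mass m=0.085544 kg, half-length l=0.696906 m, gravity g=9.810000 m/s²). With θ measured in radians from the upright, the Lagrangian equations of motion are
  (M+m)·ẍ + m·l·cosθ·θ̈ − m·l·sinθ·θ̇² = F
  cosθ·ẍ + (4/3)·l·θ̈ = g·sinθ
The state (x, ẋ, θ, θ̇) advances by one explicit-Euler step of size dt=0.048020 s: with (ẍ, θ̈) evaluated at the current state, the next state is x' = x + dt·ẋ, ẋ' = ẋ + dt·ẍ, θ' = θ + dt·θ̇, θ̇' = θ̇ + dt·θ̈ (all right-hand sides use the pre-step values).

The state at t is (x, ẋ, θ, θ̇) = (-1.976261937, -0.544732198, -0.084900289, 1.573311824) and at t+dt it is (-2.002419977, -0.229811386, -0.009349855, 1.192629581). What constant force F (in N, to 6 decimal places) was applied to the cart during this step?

F = 3.493172 N

ẍ = (ẋ'−ẋ)/dt = (-0.229811386−-0.544732198)/0.048020 = 6.558118
θ̈ = (θ̇'−θ̇)/dt = (1.192629581−1.573311824)/0.048020 = -7.927577
sinθ=-0.084798, cosθ=0.996398
F = (M+m)·ẍ + m·l·cosθ·θ̈ − m·l·sinθ·θ̇² = 3.951568 + -0.470909 − -0.012514 = 3.493172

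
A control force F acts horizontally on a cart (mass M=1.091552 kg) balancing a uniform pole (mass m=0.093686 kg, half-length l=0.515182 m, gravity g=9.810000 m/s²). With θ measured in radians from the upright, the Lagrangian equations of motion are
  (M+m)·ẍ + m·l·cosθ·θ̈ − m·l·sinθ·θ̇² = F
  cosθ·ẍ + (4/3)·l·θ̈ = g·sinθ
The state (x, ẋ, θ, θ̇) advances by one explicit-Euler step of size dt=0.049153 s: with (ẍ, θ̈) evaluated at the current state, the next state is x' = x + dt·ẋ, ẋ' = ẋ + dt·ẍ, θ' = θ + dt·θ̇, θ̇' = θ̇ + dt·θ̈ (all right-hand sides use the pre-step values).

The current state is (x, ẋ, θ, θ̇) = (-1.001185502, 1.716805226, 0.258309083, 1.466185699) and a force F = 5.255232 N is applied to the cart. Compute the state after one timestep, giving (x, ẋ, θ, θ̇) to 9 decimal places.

sinθ=0.255446100, cosθ=0.966823298
temp = (F + m·l·θ̇²·sinθ)/(M+m) = (5.255232 + 0.026504073)/1.185238 = 4.456266229
θ̈ = (g·sinθ − cosθ·temp)/(l·(4/3 − m·cos²θ/(M+m))) = -2.778008900
ẍ = temp − m·l·θ̈·cosθ/(M+m) = 4.565639336
Euler: x'=-1.001185502+0.049153·1.716805226=-0.916799375, ẋ'=1.716805226+0.049153·4.565639336=1.941220096
       θ'=0.258309083+0.049153·1.466185699=0.330376509, θ̇'=1.466185699+0.049153·-2.778008900=1.329638228

(-0.916799375, 1.941220096, 0.330376509, 1.329638228)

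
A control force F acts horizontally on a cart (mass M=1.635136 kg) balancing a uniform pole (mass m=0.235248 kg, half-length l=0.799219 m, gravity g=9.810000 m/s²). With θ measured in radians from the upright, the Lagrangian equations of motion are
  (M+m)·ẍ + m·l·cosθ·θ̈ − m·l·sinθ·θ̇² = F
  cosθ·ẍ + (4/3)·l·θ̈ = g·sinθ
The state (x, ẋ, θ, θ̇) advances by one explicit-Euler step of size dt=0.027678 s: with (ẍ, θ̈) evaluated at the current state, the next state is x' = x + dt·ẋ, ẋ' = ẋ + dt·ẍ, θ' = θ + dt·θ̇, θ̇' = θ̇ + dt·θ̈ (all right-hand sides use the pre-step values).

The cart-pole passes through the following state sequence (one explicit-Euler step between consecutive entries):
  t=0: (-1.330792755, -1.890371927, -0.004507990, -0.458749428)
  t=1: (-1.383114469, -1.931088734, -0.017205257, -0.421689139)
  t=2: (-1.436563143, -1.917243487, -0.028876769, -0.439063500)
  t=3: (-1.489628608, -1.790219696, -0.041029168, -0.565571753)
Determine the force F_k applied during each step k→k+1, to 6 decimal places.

step 0→1:
  ẍ = (ẋ'−ẋ)/dt = (-1.931088734−-1.890371927)/0.027678 = -1.471089
  θ̈ = (θ̇'−θ̇)/dt = (-0.421689139−-0.458749428)/0.027678 = 1.338980
  sinθ=-0.004508, cosθ=0.999990
  F = (M+m)·ẍ + m·l·cosθ·θ̈ − m·l·sinθ·θ̇² = -2.751502 + 0.251745 − -0.000178 = -2.499578
step 1→2:
  ẍ = (ẋ'−ẋ)/dt = (-1.917243487−-1.931088734)/0.027678 = 0.500226
  θ̈ = (θ̇'−θ̇)/dt = (-0.439063500−-0.421689139)/0.027678 = -0.627732
  sinθ=-0.017204, cosθ=0.999852
  F = (M+m)·ẍ + m·l·cosθ·θ̈ − m·l·sinθ·θ̇² = 0.935614 + -0.118005 − -0.000575 = 0.818184
step 2→3:
  ẍ = (ẋ'−ẋ)/dt = (-1.790219696−-1.917243487)/0.027678 = 4.589341
  θ̈ = (θ̇'−θ̇)/dt = (-0.565571753−-0.439063500)/0.027678 = -4.570715
  sinθ=-0.028873, cosθ=0.999583
  F = (M+m)·ẍ + m·l·cosθ·θ̈ − m·l·sinθ·θ̇² = 8.583831 + -0.859003 − -0.001046 = 7.725874

F_0 = -2.499578 N
F_1 = 0.818184 N
F_2 = 7.725874 N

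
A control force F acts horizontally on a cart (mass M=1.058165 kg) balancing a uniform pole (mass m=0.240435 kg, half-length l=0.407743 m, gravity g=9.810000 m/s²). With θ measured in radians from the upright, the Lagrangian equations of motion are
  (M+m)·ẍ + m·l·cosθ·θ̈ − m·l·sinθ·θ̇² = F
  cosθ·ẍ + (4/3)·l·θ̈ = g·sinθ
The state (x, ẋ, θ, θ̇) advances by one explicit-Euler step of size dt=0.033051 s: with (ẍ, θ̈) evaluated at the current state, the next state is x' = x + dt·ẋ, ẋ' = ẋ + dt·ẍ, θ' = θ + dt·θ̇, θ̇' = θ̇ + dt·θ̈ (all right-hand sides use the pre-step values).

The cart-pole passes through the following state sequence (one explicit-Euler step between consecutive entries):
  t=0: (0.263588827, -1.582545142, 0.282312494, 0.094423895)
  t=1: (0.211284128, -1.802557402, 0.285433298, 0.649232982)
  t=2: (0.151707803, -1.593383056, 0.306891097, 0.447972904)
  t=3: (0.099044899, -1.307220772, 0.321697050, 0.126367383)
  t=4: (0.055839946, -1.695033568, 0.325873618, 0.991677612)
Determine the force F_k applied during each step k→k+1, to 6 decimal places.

step 0→1:
  ẍ = (ẋ'−ẋ)/dt = (-1.802557402−-1.582545142)/0.033051 = -6.656750
  θ̈ = (θ̇'−θ̇)/dt = (0.649232982−0.094423895)/0.033051 = 16.786454
  sinθ=0.278577, cosθ=0.960414
  F = (M+m)·ẍ + m·l·cosθ·θ̈ − m·l·sinθ·θ̇² = -8.644456 + 1.580526 − 0.000243 = -7.064174
step 1→2:
  ẍ = (ẋ'−ẋ)/dt = (-1.593383056−-1.802557402)/0.033051 = 6.328836
  θ̈ = (θ̇'−θ̇)/dt = (0.447972904−0.649232982)/0.033051 = -6.089379
  sinθ=0.281573, cosθ=0.959540
  F = (M+m)·ẍ + m·l·cosθ·θ̈ − m·l·sinθ·θ̇² = 8.218626 + -0.572823 − 0.011635 = 7.634168
step 2→3:
  ẍ = (ẋ'−ẋ)/dt = (-1.307220772−-1.593383056)/0.033051 = 8.658203
  θ̈ = (θ̇'−θ̇)/dt = (0.126367383−0.447972904)/0.033051 = -9.730584
  sinθ=0.302096, cosθ=0.953277
  F = (M+m)·ẍ + m·l·cosθ·θ̈ − m·l·sinθ·θ̇² = 11.243543 + -0.909374 − 0.005943 = 10.328226
step 3→4:
  ẍ = (ẋ'−ẋ)/dt = (-1.695033568−-1.307220772)/0.033051 = -11.733769
  θ̈ = (θ̇'−θ̇)/dt = (0.991677612−0.126367383)/0.033051 = 26.181060
  sinθ=0.316177, cosθ=0.948700
  F = (M+m)·ẍ + m·l·cosθ·θ̈ − m·l·sinθ·θ̇² = -15.237472 + 2.435008 − 0.000495 = -12.802959

F_0 = -7.064174 N
F_1 = 7.634168 N
F_2 = 10.328226 N
F_3 = -12.802959 N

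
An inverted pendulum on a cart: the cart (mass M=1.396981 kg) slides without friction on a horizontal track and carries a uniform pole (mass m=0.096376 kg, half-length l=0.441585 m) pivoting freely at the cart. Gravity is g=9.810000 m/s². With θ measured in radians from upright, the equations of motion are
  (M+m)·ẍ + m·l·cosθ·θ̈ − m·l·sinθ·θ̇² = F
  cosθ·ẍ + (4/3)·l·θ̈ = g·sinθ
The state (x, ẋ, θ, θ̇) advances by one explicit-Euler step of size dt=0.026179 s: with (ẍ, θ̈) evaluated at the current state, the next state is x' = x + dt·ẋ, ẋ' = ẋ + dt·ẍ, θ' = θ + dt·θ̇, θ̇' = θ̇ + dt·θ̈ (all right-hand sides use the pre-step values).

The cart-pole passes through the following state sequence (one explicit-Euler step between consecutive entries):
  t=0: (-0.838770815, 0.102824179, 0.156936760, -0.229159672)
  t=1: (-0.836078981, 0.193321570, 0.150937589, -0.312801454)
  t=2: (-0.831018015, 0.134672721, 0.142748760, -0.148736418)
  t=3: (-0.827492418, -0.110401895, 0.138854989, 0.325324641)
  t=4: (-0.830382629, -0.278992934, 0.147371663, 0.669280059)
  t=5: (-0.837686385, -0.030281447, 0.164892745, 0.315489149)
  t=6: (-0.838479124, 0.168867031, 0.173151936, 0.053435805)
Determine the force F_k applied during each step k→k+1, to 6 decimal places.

step 0→1:
  ẍ = (ẋ'−ẋ)/dt = (0.193321570−0.102824179)/0.026179 = 3.456870
  θ̈ = (θ̇'−θ̇)/dt = (-0.312801454−-0.229159672)/0.026179 = -3.194995
  sinθ=0.156293, cosθ=0.987711
  F = (M+m)·ẍ + m·l·cosθ·θ̈ − m·l·sinθ·θ̇² = 5.162341 + -0.134302 − 0.000349 = 5.027689
step 1→2:
  ẍ = (ẋ'−ẋ)/dt = (0.134672721−0.193321570)/0.026179 = -2.240301
  θ̈ = (θ̇'−θ̇)/dt = (-0.148736418−-0.312801454)/0.026179 = 6.267047
  sinθ=0.150365, cosθ=0.988631
  F = (M+m)·ẍ + m·l·cosθ·θ̈ − m·l·sinθ·θ̇² = -3.345570 + 0.263682 − 0.000626 = -3.082514
step 2→3:
  ẍ = (ẋ'−ẋ)/dt = (-0.110401895−0.134672721)/0.026179 = -9.361496
  θ̈ = (θ̇'−θ̇)/dt = (0.325324641−-0.148736418)/0.026179 = 18.108448
  sinθ=0.142264, cosθ=0.989829
  F = (M+m)·ẍ + m·l·cosθ·θ̈ − m·l·sinθ·θ̇² = -13.980056 + 0.762824 − 0.000134 = -13.217366
step 3→4:
  ẍ = (ẋ'−ẋ)/dt = (-0.278992934−-0.110401895)/0.026179 = -6.439934
  θ̈ = (θ̇'−θ̇)/dt = (0.669280059−0.325324641)/0.026179 = 13.138600
  sinθ=0.138409, cosθ=0.990375
  F = (M+m)·ẍ + m·l·cosθ·θ̈ − m·l·sinθ·θ̇² = -9.617121 + 0.553773 − 0.000623 = -9.063971
step 4→5:
  ẍ = (ẋ'−ẋ)/dt = (-0.030281447−-0.278992934)/0.026179 = 9.500420
  θ̈ = (θ̇'−θ̇)/dt = (0.315489149−0.669280059)/0.026179 = -13.514302
  sinθ=0.146839, cosθ=0.989160
  F = (M+m)·ẍ + m·l·cosθ·θ̈ − m·l·sinθ·θ̇² = 14.187518 + -0.568910 − 0.002799 = 13.615809
step 5→6:
  ẍ = (ẋ'−ẋ)/dt = (0.168867031−-0.030281447)/0.026179 = 7.607184
  θ̈ = (θ̇'−θ̇)/dt = (0.053435805−0.315489149)/0.026179 = -10.010059
  sinθ=0.164147, cosθ=0.986436
  F = (M+m)·ẍ + m·l·cosθ·θ̈ − m·l·sinθ·θ̇² = 11.360242 + -0.420232 − 0.000695 = 10.939315

F_0 = 5.027689 N
F_1 = -3.082514 N
F_2 = -13.217366 N
F_3 = -9.063971 N
F_4 = 13.615809 N
F_5 = 10.939315 N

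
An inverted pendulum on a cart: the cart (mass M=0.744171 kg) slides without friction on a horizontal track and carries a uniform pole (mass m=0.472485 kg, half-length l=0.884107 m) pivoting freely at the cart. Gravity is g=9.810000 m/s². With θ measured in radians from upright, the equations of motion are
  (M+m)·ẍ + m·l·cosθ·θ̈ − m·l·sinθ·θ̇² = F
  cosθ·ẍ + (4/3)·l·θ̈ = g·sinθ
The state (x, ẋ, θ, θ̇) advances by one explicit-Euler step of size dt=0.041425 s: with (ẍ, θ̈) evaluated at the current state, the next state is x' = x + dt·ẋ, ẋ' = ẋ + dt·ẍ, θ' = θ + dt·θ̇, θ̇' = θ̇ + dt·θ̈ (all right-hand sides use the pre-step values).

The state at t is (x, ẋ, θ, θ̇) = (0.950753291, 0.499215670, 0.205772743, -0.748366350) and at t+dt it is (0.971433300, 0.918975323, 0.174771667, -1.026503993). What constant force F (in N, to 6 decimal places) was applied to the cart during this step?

ẍ = (ẋ'−ẋ)/dt = (0.918975323−0.499215670)/0.041425 = 10.133003
θ̈ = (θ̇'−θ̇)/dt = (-1.026503993−-0.748366350)/0.041425 = -6.714246
sinθ=0.204324, cosθ=0.978903
F = (M+m)·ẍ + m·l·cosθ·θ̈ − m·l·sinθ·θ̇² = 12.328379 + -2.745554 − 0.047801 = 9.535024

F = 9.535024 N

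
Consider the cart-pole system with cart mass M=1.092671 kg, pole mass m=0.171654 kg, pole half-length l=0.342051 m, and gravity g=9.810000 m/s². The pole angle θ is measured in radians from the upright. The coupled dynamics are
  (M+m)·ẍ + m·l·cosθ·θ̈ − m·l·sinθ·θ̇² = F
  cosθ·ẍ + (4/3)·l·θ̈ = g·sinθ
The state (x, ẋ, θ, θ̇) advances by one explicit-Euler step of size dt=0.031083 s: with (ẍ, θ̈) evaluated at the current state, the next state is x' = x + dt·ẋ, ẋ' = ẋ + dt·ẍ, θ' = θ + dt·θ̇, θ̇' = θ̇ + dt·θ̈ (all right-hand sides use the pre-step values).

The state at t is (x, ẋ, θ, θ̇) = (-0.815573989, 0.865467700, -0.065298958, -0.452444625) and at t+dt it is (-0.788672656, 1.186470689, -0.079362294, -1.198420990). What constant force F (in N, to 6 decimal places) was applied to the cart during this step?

F = 11.651715 N

ẍ = (ẋ'−ẋ)/dt = (1.186470689−0.865467700)/0.031083 = 10.327285
θ̈ = (θ̇'−θ̇)/dt = (-1.198420990−-0.452444625)/0.031083 = -23.999497
sinθ=-0.065253, cosθ=0.997869
F = (M+m)·ẍ + m·l·cosθ·θ̈ − m·l·sinθ·θ̇² = 13.057044 + -1.406113 − -0.000784 = 11.651715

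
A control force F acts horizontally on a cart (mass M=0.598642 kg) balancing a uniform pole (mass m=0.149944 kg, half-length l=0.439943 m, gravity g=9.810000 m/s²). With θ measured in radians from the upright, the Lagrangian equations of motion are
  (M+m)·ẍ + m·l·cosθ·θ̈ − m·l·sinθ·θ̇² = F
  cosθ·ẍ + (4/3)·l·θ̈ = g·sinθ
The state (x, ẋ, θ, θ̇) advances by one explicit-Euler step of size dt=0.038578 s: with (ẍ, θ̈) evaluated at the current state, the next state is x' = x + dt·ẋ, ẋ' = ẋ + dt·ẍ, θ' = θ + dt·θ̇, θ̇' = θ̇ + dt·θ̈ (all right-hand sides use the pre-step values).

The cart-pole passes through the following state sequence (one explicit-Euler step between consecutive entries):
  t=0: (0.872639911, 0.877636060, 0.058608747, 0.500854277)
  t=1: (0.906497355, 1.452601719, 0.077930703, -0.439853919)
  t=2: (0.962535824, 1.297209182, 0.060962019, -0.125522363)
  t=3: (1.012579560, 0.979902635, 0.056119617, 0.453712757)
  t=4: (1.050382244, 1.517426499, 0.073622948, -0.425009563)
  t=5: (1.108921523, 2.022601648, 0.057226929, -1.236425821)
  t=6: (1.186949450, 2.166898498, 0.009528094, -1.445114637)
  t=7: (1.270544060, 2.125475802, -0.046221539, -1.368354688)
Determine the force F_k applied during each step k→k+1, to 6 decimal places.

F_0 = 9.550129 N
F_1 = -2.480442 N
F_2 = -5.168603 N
F_3 = 8.929395 N
F_4 = 8.418054 N
F_5 = 2.437972 N
F_6 = -0.673848 N

step 0→1:
  ẍ = (ẋ'−ẋ)/dt = (1.452601719−0.877636060)/0.038578 = 14.903978
  θ̈ = (θ̇'−θ̇)/dt = (-0.439853919−0.500854277)/0.038578 = -24.384577
  sinθ=0.058575, cosθ=0.998283
  F = (M+m)·ẍ + m·l·cosθ·θ̈ − m·l·sinθ·θ̇² = 11.156909 + -1.605811 − 0.000969 = 9.550129
step 1→2:
  ẍ = (ẋ'−ẋ)/dt = (1.297209182−1.452601719)/0.038578 = -4.028009
  θ̈ = (θ̇'−θ̇)/dt = (-0.125522363−-0.439853919)/0.038578 = 8.147948
  sinθ=0.077852, cosθ=0.996965
  F = (M+m)·ẍ + m·l·cosθ·θ̈ − m·l·sinθ·θ̇² = -3.015311 + 0.535863 − 0.000994 = -2.480442
step 2→3:
  ẍ = (ẋ'−ẋ)/dt = (0.979902635−1.297209182)/0.038578 = -8.225065
  θ̈ = (θ̇'−θ̇)/dt = (0.453712757−-0.125522363)/0.038578 = 15.014649
  sinθ=0.060924, cosθ=0.998142
  F = (M+m)·ẍ + m·l·cosθ·θ̈ − m·l·sinθ·θ̇² = -6.157168 + 0.988629 − 0.000063 = -5.168603
step 3→4:
  ẍ = (ẋ'−ẋ)/dt = (1.517426499−0.979902635)/0.038578 = 13.933430
  θ̈ = (θ̇'−θ̇)/dt = (-0.425009563−0.453712757)/0.038578 = -22.777809
  sinθ=0.056090, cosθ=0.998426
  F = (M+m)·ẍ + m·l·cosθ·θ̈ − m·l·sinθ·θ̇² = 10.430371 + -1.500214 − 0.000762 = 8.929395
step 4→5:
  ẍ = (ẋ'−ẋ)/dt = (2.022601648−1.517426499)/0.038578 = 13.094903
  θ̈ = (θ̇'−θ̇)/dt = (-1.236425821−-0.425009563)/0.038578 = -21.033134
  sinθ=0.073556, cosθ=0.997291
  F = (M+m)·ẍ + m·l·cosθ·θ̈ − m·l·sinθ·θ̇² = 9.802661 + -1.383730 − 0.000876 = 8.418054
step 5→6:
  ẍ = (ẋ'−ẋ)/dt = (2.166898498−2.022601648)/0.038578 = 3.740392
  θ̈ = (θ̇'−θ̇)/dt = (-1.445114637−-1.236425821)/0.038578 = -5.409529
  sinθ=0.057196, cosθ=0.998363
  F = (M+m)·ẍ + m·l·cosθ·θ̈ − m·l·sinθ·θ̇² = 2.800005 + -0.356265 − 0.005768 = 2.437972
step 6→7:
  ẍ = (ẋ'−ẋ)/dt = (2.125475802−2.166898498)/0.038578 = -1.073739
  θ̈ = (θ̇'−θ̇)/dt = (-1.368354688−-1.445114637)/0.038578 = 1.989734
  sinθ=0.009528, cosθ=0.999955
  F = (M+m)·ẍ + m·l·cosθ·θ̈ − m·l·sinθ·θ̇² = -0.803786 + 0.131250 − 0.001313 = -0.673848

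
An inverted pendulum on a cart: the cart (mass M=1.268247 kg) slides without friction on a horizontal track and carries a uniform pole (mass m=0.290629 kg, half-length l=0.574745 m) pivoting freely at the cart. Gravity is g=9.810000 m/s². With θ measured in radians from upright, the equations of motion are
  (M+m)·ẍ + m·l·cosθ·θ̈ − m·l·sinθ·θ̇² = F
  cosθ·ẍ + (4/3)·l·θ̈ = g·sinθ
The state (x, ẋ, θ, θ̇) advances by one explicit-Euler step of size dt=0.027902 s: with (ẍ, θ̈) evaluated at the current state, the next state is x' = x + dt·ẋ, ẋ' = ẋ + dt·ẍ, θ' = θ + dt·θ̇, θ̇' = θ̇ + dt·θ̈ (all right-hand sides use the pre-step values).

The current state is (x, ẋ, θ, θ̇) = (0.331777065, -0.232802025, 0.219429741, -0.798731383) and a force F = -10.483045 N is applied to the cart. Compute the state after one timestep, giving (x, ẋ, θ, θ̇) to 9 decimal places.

sinθ=0.217673073, cosθ=0.976021738
temp = (F + m·l·θ̇²·sinθ)/(M+m) = (-10.483045 + 0.023196388)/1.558876 = -6.709865706
θ̈ = (g·sinθ − cosθ·temp)/(l·(4/3 − m·cos²θ/(M+m))) = 13.073891635
ẍ = temp − m·l·θ̈·cosθ/(M+m) = -8.077175580
Euler: x'=0.331777065+0.027902·-0.232802025=0.325281423, ẋ'=-0.232802025+0.027902·-8.077175580=-0.458171378
       θ'=0.219429741+0.027902·-0.798731383=0.197143538, θ̇'=-0.798731383+0.027902·13.073891635=-0.433943659

(0.325281423, -0.458171378, 0.197143538, -0.433943659)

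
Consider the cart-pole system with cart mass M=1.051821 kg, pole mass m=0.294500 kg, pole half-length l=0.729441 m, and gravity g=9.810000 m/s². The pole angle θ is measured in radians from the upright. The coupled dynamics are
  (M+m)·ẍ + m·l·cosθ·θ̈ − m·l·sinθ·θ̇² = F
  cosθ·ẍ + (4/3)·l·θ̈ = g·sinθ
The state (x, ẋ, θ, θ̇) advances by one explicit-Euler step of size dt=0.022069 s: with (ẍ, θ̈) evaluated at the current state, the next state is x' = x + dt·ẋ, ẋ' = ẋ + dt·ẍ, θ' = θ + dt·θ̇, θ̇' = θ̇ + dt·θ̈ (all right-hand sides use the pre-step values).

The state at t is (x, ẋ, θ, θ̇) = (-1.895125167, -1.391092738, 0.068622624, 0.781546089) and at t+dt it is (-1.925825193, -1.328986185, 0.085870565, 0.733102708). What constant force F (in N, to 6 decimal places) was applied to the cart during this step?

F = 3.309378 N

ẍ = (ẋ'−ẋ)/dt = (-1.328986185−-1.391092738)/0.022069 = 2.814199
θ̈ = (θ̇'−θ̇)/dt = (0.733102708−0.781546089)/0.022069 = -2.195087
sinθ=0.068569, cosθ=0.997646
F = (M+m)·ẍ + m·l·cosθ·θ̈ − m·l·sinθ·θ̇² = 3.788815 + -0.470440 − 0.008997 = 3.309378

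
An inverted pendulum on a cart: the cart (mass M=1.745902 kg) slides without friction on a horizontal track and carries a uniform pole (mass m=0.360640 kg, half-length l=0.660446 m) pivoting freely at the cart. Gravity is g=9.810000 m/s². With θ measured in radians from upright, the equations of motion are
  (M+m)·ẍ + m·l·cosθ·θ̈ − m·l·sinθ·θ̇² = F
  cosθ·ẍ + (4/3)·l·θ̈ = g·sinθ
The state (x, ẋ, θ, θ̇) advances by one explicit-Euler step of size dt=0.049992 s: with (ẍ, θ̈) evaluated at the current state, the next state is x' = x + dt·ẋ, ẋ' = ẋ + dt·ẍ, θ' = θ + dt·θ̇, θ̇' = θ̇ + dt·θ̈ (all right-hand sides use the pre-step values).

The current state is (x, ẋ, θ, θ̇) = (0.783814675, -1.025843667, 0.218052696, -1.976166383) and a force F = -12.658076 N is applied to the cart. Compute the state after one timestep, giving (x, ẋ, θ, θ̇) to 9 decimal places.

(0.732530698, -1.377849093, 0.119260186, -1.465417829)

sinθ=0.216328842, cosθ=0.976320558
temp = (F + m·l·θ̇²·sinθ)/(M+m) = (-12.658076 + 0.201220696)/2.106542 = -5.913414166
θ̈ = (g·sinθ − cosθ·temp)/(l·(4/3 − m·cos²θ/(M+m))) = 10.216605740
ẍ = temp − m·l·θ̈·cosθ/(M+m) = -7.041235108
Euler: x'=0.783814675+0.049992·-1.025843667=0.732530698, ẋ'=-1.025843667+0.049992·-7.041235108=-1.377849093
       θ'=0.218052696+0.049992·-1.976166383=0.119260186, θ̇'=-1.976166383+0.049992·10.216605740=-1.465417829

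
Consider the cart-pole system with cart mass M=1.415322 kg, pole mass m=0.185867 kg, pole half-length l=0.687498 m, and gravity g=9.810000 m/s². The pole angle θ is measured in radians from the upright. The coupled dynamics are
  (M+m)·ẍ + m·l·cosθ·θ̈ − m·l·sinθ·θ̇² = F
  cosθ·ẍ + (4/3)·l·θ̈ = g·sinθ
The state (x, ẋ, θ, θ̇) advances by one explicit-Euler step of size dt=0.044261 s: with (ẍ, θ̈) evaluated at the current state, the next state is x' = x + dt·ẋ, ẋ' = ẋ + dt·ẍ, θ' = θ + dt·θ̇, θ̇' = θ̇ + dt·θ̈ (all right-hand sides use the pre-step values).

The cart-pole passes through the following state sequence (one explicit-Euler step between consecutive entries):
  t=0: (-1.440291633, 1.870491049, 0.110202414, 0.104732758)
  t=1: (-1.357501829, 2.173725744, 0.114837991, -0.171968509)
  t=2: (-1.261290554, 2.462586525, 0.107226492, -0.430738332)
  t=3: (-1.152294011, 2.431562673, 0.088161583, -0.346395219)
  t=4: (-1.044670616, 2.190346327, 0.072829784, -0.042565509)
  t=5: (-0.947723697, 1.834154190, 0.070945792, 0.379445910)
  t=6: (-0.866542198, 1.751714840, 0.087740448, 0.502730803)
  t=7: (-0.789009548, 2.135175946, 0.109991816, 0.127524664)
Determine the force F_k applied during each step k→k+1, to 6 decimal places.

step 0→1:
  ẍ = (ẋ'−ẋ)/dt = (2.173725744−1.870491049)/0.044261 = 6.851058
  θ̈ = (θ̇'−θ̇)/dt = (-0.171968509−0.104732758)/0.044261 = -6.251582
  sinθ=0.109979, cosθ=0.993934
  F = (M+m)·ẍ + m·l·cosθ·θ̈ − m·l·sinθ·θ̇² = 10.969839 + -0.794001 − 0.000154 = 10.175684
step 1→2:
  ẍ = (ẋ'−ẋ)/dt = (2.462586525−2.173725744)/0.044261 = 6.526305
  θ̈ = (θ̇'−θ̇)/dt = (-0.430738332−-0.171968509)/0.044261 = -5.846452
  sinθ=0.114586, cosθ=0.993413
  F = (M+m)·ẍ + m·l·cosθ·θ̈ − m·l·sinθ·θ̇² = 10.449848 + -0.742158 − 0.000433 = 9.707257
step 2→3:
  ẍ = (ẋ'−ẋ)/dt = (2.431562673−2.462586525)/0.044261 = -0.700930
  θ̈ = (θ̇'−θ̇)/dt = (-0.346395219−-0.430738332)/0.044261 = 1.905585
  sinθ=0.107021, cosθ=0.994257
  F = (M+m)·ẍ + m·l·cosθ·θ̈ − m·l·sinθ·θ̇² = -1.122321 + 0.242103 − 0.002537 = -0.882755
step 3→4:
  ẍ = (ẋ'−ẋ)/dt = (2.190346327−2.431562673)/0.044261 = -5.449862
  θ̈ = (θ̇'−θ̇)/dt = (-0.042565509−-0.346395219)/0.044261 = 6.864502
  sinθ=0.088047, cosθ=0.996116
  F = (M+m)·ẍ + m·l·cosθ·θ̈ − m·l·sinθ·θ̇² = -8.726259 + 0.873761 − 0.001350 = -7.853848
step 4→5:
  ẍ = (ẋ'−ẋ)/dt = (1.834154190−2.190346327)/0.044261 = -8.047539
  θ̈ = (θ̇'−θ̇)/dt = (0.379445910−-0.042565509)/0.044261 = 9.534611
  sinθ=0.072765, cosθ=0.997349
  F = (M+m)·ẍ + m·l·cosθ·θ̈ − m·l·sinθ·θ̇² = -12.885631 + 1.215133 − 0.000017 = -11.670515
step 5→6:
  ẍ = (ẋ'−ẋ)/dt = (1.751714840−1.834154190)/0.044261 = -1.862573
  θ̈ = (θ̇'−θ̇)/dt = (0.502730803−0.379445910)/0.044261 = 2.785407
  sinθ=0.070886, cosθ=0.997484
  F = (M+m)·ẍ + m·l·cosθ·θ̈ − m·l·sinθ·θ̇² = -2.982332 + 0.355033 − 0.001304 = -2.628603
step 6→7:
  ẍ = (ẋ'−ẋ)/dt = (2.135175946−1.751714840)/0.044261 = 8.663634
  θ̈ = (θ̇'−θ̇)/dt = (0.127524664−0.502730803)/0.044261 = -8.477127
  sinθ=0.087628, cosθ=0.996153
  F = (M+m)·ẍ + m·l·cosθ·θ̈ − m·l·sinθ·θ̇² = 13.872115 + -1.079067 − 0.002830 = 12.790218

F_0 = 10.175684 N
F_1 = 9.707257 N
F_2 = -0.882755 N
F_3 = -7.853848 N
F_4 = -11.670515 N
F_5 = -2.628603 N
F_6 = 12.790218 N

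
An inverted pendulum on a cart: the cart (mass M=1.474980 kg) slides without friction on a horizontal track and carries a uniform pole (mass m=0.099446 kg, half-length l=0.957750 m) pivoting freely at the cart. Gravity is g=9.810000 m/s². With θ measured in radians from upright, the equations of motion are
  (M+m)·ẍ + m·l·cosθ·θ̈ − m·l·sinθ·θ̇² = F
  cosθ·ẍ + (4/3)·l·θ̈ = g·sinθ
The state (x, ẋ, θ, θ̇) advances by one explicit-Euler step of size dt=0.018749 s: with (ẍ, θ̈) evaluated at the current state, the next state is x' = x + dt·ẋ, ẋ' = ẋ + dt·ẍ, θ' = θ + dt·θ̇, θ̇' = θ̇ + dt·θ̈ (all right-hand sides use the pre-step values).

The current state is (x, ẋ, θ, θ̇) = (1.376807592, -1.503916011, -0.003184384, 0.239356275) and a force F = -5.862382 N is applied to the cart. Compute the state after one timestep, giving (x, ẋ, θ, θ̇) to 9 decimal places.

(1.348610671, -1.577170676, 0.001303307, 0.296261990)

sinθ=-0.003184379, cosθ=0.999994930
temp = (F + m·l·θ̇²·sinθ)/(M+m) = (-5.862382 + -0.000017376)/1.574426 = -3.723515349
θ̈ = (g·sinθ − cosθ·temp)/(l·(4/3 − m·cos²θ/(M+m))) = 3.035133354
ẍ = temp − m·l·θ̈·cosθ/(M+m) = -3.907123857
Euler: x'=1.376807592+0.018749·-1.503916011=1.348610671, ẋ'=-1.503916011+0.018749·-3.907123857=-1.577170676
       θ'=-0.003184384+0.018749·0.239356275=0.001303307, θ̇'=0.239356275+0.018749·3.035133354=0.296261990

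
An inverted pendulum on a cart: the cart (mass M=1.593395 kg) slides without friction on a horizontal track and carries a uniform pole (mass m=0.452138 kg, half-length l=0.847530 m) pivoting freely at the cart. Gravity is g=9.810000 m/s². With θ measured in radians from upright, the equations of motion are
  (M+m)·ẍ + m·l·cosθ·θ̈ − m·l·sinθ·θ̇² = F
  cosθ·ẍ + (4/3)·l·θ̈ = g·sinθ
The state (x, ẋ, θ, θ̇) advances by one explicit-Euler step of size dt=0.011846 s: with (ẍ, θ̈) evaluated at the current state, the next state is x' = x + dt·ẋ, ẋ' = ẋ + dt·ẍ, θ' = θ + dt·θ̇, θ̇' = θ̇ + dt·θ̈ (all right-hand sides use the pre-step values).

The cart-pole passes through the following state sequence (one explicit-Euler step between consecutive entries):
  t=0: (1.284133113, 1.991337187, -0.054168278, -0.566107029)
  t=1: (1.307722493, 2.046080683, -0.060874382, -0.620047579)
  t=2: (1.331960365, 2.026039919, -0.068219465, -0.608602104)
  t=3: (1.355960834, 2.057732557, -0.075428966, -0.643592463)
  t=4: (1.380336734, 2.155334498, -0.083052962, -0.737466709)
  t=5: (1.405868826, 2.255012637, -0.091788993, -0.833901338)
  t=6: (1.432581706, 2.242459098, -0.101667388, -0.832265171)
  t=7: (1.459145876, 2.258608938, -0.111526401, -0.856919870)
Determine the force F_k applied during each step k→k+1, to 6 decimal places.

step 0→1:
  ẍ = (ẋ'−ẋ)/dt = (2.046080683−1.991337187)/0.011846 = 4.621264
  θ̈ = (θ̇'−θ̇)/dt = (-0.620047579−-0.566107029)/0.011846 = -4.553482
  sinθ=-0.054142, cosθ=0.998533
  F = (M+m)·ẍ + m·l·cosθ·θ̈ − m·l·sinθ·θ̇² = 9.452948 + -1.742337 − -0.006649 = 7.717260
step 1→2:
  ẍ = (ẋ'−ẋ)/dt = (2.026039919−2.046080683)/0.011846 = -1.691775
  θ̈ = (θ̇'−θ̇)/dt = (-0.608602104−-0.620047579)/0.011846 = 0.966189
  sinθ=-0.060837, cosθ=0.998148
  F = (M+m)·ẍ + m·l·cosθ·θ̈ − m·l·sinθ·θ̇² = -3.460581 + 0.369558 − -0.008963 = -3.082060
step 2→3:
  ẍ = (ẋ'−ẋ)/dt = (2.057732557−2.026039919)/0.011846 = 2.675387
  θ̈ = (θ̇'−θ̇)/dt = (-0.643592463−-0.608602104)/0.011846 = -2.953770
  sinθ=-0.068167, cosθ=0.997674
  F = (M+m)·ẍ + m·l·cosθ·θ̈ − m·l·sinθ·θ̇² = 5.472593 + -1.129253 − -0.009675 = 4.353015
step 3→4:
  ẍ = (ẋ'−ẋ)/dt = (2.155334498−2.057732557)/0.011846 = 8.239232
  θ̈ = (θ̇'−θ̇)/dt = (-0.737466709−-0.643592463)/0.011846 = -7.924552
  sinθ=-0.075357, cosθ=0.997157
  F = (M+m)·ẍ + m·l·cosθ·θ̈ − m·l·sinθ·θ̇² = 16.853621 + -3.028058 − -0.011961 = 13.837524
step 4→5:
  ẍ = (ẋ'−ẋ)/dt = (2.255012637−2.155334498)/0.011846 = 8.414498
  θ̈ = (θ̇'−θ̇)/dt = (-0.833901338−-0.737466709)/0.011846 = -8.140691
  sinθ=-0.082958, cosθ=0.996553
  F = (M+m)·ẍ + m·l·cosθ·θ̈ − m·l·sinθ·θ̇² = 17.212133 + -3.108764 − -0.017289 = 14.120657
step 5→6:
  ẍ = (ẋ'−ẋ)/dt = (2.242459098−2.255012637)/0.011846 = -1.059728
  θ̈ = (θ̇'−θ̇)/dt = (-0.832265171−-0.833901338)/0.011846 = 0.138120
  sinθ=-0.091660, cosθ=0.995790
  F = (M+m)·ẍ + m·l·cosθ·θ̈ − m·l·sinθ·θ̇² = -2.167709 + 0.052705 − -0.024425 = -2.090579
step 6→7:
  ẍ = (ẋ'−ẋ)/dt = (2.258608938−2.242459098)/0.011846 = 1.363316
  θ̈ = (θ̇'−θ̇)/dt = (-0.856919870−-0.832265171)/0.011846 = -2.081268
  sinθ=-0.101492, cosθ=0.994836
  F = (M+m)·ẍ + m·l·cosθ·θ̈ − m·l·sinθ·θ̇² = 2.788708 + -0.793425 − -0.026939 = 2.022222

F_0 = 7.717260 N
F_1 = -3.082060 N
F_2 = 4.353015 N
F_3 = 13.837524 N
F_4 = 14.120657 N
F_5 = -2.090579 N
F_6 = 2.022222 N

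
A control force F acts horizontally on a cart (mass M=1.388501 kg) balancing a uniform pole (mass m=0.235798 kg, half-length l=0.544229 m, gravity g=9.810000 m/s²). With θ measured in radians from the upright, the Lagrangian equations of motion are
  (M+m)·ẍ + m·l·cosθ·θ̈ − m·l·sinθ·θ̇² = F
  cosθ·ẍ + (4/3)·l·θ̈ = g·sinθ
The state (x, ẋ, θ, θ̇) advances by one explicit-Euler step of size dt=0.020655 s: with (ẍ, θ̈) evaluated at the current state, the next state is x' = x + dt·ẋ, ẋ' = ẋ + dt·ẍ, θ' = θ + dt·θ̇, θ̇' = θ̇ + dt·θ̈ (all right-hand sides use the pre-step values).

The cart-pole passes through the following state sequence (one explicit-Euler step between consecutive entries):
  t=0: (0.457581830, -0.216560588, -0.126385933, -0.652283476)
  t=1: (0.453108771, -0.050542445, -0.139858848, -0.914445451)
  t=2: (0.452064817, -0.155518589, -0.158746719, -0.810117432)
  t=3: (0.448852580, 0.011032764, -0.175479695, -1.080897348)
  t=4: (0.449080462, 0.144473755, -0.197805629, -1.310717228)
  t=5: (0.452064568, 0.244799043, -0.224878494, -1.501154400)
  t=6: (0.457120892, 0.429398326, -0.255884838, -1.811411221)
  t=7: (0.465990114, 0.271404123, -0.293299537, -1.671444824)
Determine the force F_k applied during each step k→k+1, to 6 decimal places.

step 0→1:
  ẍ = (ẋ'−ẋ)/dt = (-0.050542445−-0.216560588)/0.020655 = 8.037673
  θ̈ = (θ̇'−θ̇)/dt = (-0.914445451−-0.652283476)/0.020655 = -12.692422
  sinθ=-0.126050, cosθ=0.992024
  F = (M+m)·ẍ + m·l·cosθ·θ̈ − m·l·sinθ·θ̇² = 13.055585 + -1.615803 − -0.006882 = 11.446664
step 1→2:
  ẍ = (ẋ'−ẋ)/dt = (-0.155518589−-0.050542445)/0.020655 = -5.082360
  θ̈ = (θ̇'−θ̇)/dt = (-0.810117432−-0.914445451)/0.020655 = 5.050981
  sinθ=-0.139403, cosθ=0.990236
  F = (M+m)·ẍ + m·l·cosθ·θ̈ − m·l·sinθ·θ̇² = -8.255272 + 0.641854 − -0.014959 = -7.598459
step 2→3:
  ẍ = (ẋ'−ẋ)/dt = (0.011032764−-0.155518589)/0.020655 = 8.063488
  θ̈ = (θ̇'−θ̇)/dt = (-1.080897348−-0.810117432)/0.020655 = -13.109655
  sinθ=-0.158081, cosθ=0.987426
  F = (M+m)·ẍ + m·l·cosθ·θ̈ − m·l·sinθ·θ̇² = 13.097516 + -1.661184 − -0.013314 = 11.449646
step 3→4:
  ẍ = (ẋ'−ẋ)/dt = (0.144473755−0.011032764)/0.020655 = 6.460469
  θ̈ = (θ̇'−θ̇)/dt = (-1.310717228−-1.080897348)/0.020655 = -11.126598
  sinθ=-0.174580, cosθ=0.984643
  F = (M+m)·ẍ + m·l·cosθ·θ̈ − m·l·sinθ·θ̇² = 10.493734 + -1.405928 − -0.026175 = 9.113981
step 4→5:
  ẍ = (ẋ'−ẋ)/dt = (0.244799043−0.144473755)/0.020655 = 4.857191
  θ̈ = (θ̇'−θ̇)/dt = (-1.501154400−-1.310717228)/0.020655 = -9.219907
  sinθ=-0.196518, cosθ=0.980500
  F = (M+m)·ẍ + m·l·cosθ·θ̈ − m·l·sinθ·θ̇² = 7.889531 + -1.160102 − -0.043325 = 6.772755
step 5→6:
  ẍ = (ẋ'−ẋ)/dt = (0.429398326−0.244799043)/0.020655 = 8.937269
  θ̈ = (θ̇'−θ̇)/dt = (-1.811411221−-1.501154400)/0.020655 = -15.020906
  sinθ=-0.222988, cosθ=0.974821
  F = (M+m)·ẍ + m·l·cosθ·θ̈ − m·l·sinθ·θ̇² = 14.516796 + -1.879070 − -0.064484 = 12.702211
step 6→7:
  ẍ = (ẋ'−ẋ)/dt = (0.271404123−0.429398326)/0.020655 = -7.649199
  θ̈ = (θ̇'−θ̇)/dt = (-1.671444824−-1.811411221)/0.020655 = 6.776393
  sinθ=-0.253102, cosθ=0.967440
  F = (M+m)·ẍ + m·l·cosθ·θ̈ − m·l·sinθ·θ̇² = -12.424586 + 0.841287 − -0.106574 = -11.476725

F_0 = 11.446664 N
F_1 = -7.598459 N
F_2 = 11.449646 N
F_3 = 9.113981 N
F_4 = 6.772755 N
F_5 = 12.702211 N
F_6 = -11.476725 N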